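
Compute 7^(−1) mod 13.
Apply the extended Euclidean algorithm to (13, 7), tracking rows (r, s, t) with s·13 + t·7 = r. Each division r_prev = q·r_cur + r_new produces the new row as (previous row) − q·(current row):
  row A: (13, 1, 0)   [1·13 + 0·7 = 13]
  row B: (7, 0, 1)   [0·13 + 1·7 = 7]
  13 = 1·7 + 6   → row C = row A − 1·row B = (6, 1, −1)   [check: 1·13 − 1·7 = 6]
  7 = 1·6 + 1   → row D = row B − 1·row C = (1, −1, 2)   [check: −1·13 + 2·7 = 1]
  6 = 6·1 + 0   → remainder 0, stop. gcd = 1 (last nonzero row D).
The gcd is 1, so 7 is invertible mod 13. The last nonzero row gives −1·13 + 2·7 = 1, so t = 2. So 7^(−1) ≡ 2 (mod 13). Verify: 7 · 2 = 14 ≡ 1 (mod 13). ✓

Final answer: 7^(−1) ≡ 2 (mod 13)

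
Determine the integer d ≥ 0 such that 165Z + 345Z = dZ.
(165, 345) = (15); d = 15

In the PID Z, (a, b) is generated by gcd(a, b). Compute gcd(345, 165) with the extended Euclidean algorithm, tracking rows (r, s, t) with s·345 + t·165 = r:
  row A: (345, 1, 0)   [1·345 + 0·165 = 345]
  row B: (165, 0, 1)   [0·345 + 1·165 = 165]
  345 = 2·165 + 15   → row C = row A − 2·row B = (15, 1, −2)   [check: 1·345 − 2·165 = 15]
  165 = 11·15 + 0   → remainder 0, stop. gcd = 15 (last nonzero row C).
So gcd(165, 345) = 15, with Bézout identity 1·345 − 2·165 = 15. Containment (⊇): the Bézout identity exhibits 15 as an element of (165, 345), giving (15) ⊆ (165, 345). Containment (⊆): since 15 | 165 and 15 | 345 (165 = 15·11, 345 = 15·23), every Z-linear combination of 165 and 345 is divisible by 15, so (165, 345) ⊆ (15). Therefore (165, 345) = (15), d = 15.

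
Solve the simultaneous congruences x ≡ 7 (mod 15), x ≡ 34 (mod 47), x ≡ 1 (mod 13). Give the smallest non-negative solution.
x ≡ 3277 (mod 9165); the representative in [0, 9165) is 3277

The moduli 15, 47, 13 are pairwise coprime, so by the CRT there is a unique solution mod 15·47·13 = 9165.
Solve by successive substitution. Start with x ≡ 7 (mod 15).
  Combine with x ≡ 34 (mod 47): write x = 7 + 15·t and require 7 + 15·t ≡ 34 (mod 47), i.e. 15·t ≡ 34 − 7 ≡ 27 (mod 47). Since 15^(−1) ≡ 22 (mod 47), t ≡ 22·27 ≡ 30 (mod 47). So x ≡ 7 + 15·30 = 457 (mod 705).
  Combine with x ≡ 1 (mod 13): write x = 457 + 705·t and require 457 + 705·t ≡ 1 (mod 13), i.e. 705·t ≡ 1 − 457 ≡ 12 (mod 13). Since 705^(−1) ≡ 9 (mod 13) (705 ≡ 3 (mod 13)), t ≡ 9·12 ≡ 4 (mod 13). So x ≡ 457 + 705·4 = 3277 (mod 9165).
Unique solution in [0, 9165): x = 3277.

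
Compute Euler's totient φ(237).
φ(237) = 156

φ is multiplicative, with φ(p^e) = p^e − p^(e−1). Factorise 237 = 3 · 79. Then
  φ(237) = (3 − 1) · (79 − 1) = 2 · 78 = 156.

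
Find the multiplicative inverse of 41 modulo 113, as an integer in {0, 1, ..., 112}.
41^(−1) ≡ 102 (mod 113)

Apply the extended Euclidean algorithm to (113, 41), tracking rows (r, s, t) with s·113 + t·41 = r. Each division r_prev = q·r_cur + r_new produces the new row as (previous row) − q·(current row):
  row A: (113, 1, 0)   [1·113 + 0·41 = 113]
  row B: (41, 0, 1)   [0·113 + 1·41 = 41]
  113 = 2·41 + 31   → row C = row A − 2·row B = (31, 1, −2)   [check: 1·113 − 2·41 = 31]
  41 = 1·31 + 10   → row D = row B − 1·row C = (10, −1, 3)   [check: −1·113 + 3·41 = 10]
  31 = 3·10 + 1   → row E = row C − 3·row D = (1, 4, −11)   [check: 4·113 − 11·41 = 1]
  10 = 10·1 + 0   → remainder 0, stop. gcd = 1 (last nonzero row E).
The gcd is 1, so 41 is invertible mod 113. The last nonzero row gives 4·113 − 11·41 = 1, so t = −11. So 41^(−1) ≡ −11 ≡ 102 (mod 113). Verify: 41 · 102 = 4182 ≡ 1 (mod 113). ✓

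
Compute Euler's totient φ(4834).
φ(4834) = 2416

φ is multiplicative, with φ(p^e) = p^e − p^(e−1). Factorise 4834 = 2 · 2417. Then
  φ(4834) = (2 − 1) · (2417 − 1) = 1 · 2416 = 2416.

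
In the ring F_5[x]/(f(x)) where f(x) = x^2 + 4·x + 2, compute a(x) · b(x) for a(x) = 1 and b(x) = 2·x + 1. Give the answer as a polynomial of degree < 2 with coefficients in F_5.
a · b ≡ 2·x + 1 (mod f(x))

Multiply as integer polynomials: a · b = 2·x + 1. Reducing coefficients mod 5: a · b ≡ 2·x + 1. This already has degree < 2, so no reduction by f is needed. Hence a · b ≡ 2·x + 1 in F_5[x]/(f).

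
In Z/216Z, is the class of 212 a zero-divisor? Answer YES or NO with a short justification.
gcd(212, 216) = 4 > 1, so 212 is not a unit in Z/216Z. In Z/nZ every nonzero non-unit is a zero-divisor: explicitly, take b = 216/gcd = 54 ≠ 0 (mod 216); then 212·54 = 11448 = 53·216, i.e. 212·54 ≡ 0 (mod 216). So 212 is a zero-divisor.

Final answer: YES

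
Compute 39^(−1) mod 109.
Apply the extended Euclidean algorithm to (109, 39), tracking rows (r, s, t) with s·109 + t·39 = r. Each division r_prev = q·r_cur + r_new produces the new row as (previous row) − q·(current row):
  row A: (109, 1, 0)   [1·109 + 0·39 = 109]
  row B: (39, 0, 1)   [0·109 + 1·39 = 39]
  109 = 2·39 + 31   → row C = row A − 2·row B = (31, 1, −2)   [check: 1·109 − 2·39 = 31]
  39 = 1·31 + 8   → row D = row B − 1·row C = (8, −1, 3)   [check: −1·109 + 3·39 = 8]
  31 = 3·8 + 7   → row E = row C − 3·row D = (7, 4, −11)   [check: 4·109 − 11·39 = 7]
  8 = 1·7 + 1   → row F = row D − 1·row E = (1, −5, 14)   [check: −5·109 + 14·39 = 1]
  7 = 7·1 + 0   → remainder 0, stop. gcd = 1 (last nonzero row F).
The gcd is 1, so 39 is invertible mod 109. The last nonzero row gives −5·109 + 14·39 = 1, so t = 14. So 39^(−1) ≡ 14 (mod 109). Verify: 39 · 14 = 546 ≡ 1 (mod 109). ✓

Final answer: 39^(−1) ≡ 14 (mod 109)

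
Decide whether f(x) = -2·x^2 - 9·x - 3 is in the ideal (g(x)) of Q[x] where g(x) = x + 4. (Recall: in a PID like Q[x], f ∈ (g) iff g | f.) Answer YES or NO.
NO

In Q[x] the ideal (g) consists of all multiples of g, so f ∈ (g) iff g | f, i.e. iff the remainder of f on division by g is 0. Divide f by g (g is monic, so eliminate the leading term of the running remainder at each step):
  leading term -2·x^2: subtract (-2·x)·g(x) = -2·x^2 - 8·x, leaving -x - 3
  leading term -x: subtract (-1)·g(x) = -x - 4, leaving 1
The remainder r(x) = 1 ≠ 0 (and deg r < deg g), so g ∤ f, i.e. f ∉ (g).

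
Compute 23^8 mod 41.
10

Use repeated squaring. Binary(8) = 1000. Walk through the bits of the exponent 8 left-to-right: at each bit after the leading one, square the running value, then multiply by 23 if the bit is 1 (always reducing mod 41):
  bit 1 = 1 (leading): start with 23.
  bit 2 = 0: square 23^2 = 529 ≡ 37 (mod 41).
  bit 3 = 0: square 37^2 = 1369 ≡ 16 (mod 41).
  bit 4 = 0: square 16^2 = 256 ≡ 10 (mod 41).
Final value: 23^8 ≡ 10 (mod 41).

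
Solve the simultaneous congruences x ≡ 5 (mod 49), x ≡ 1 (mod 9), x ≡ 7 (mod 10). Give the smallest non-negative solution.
x ≡ 397 (mod 4410); the representative in [0, 4410) is 397

The moduli 49, 9, 10 are pairwise coprime, so by the CRT there is a unique solution mod 49·9·10 = 4410.
Solve by successive substitution. Start with x ≡ 5 (mod 49).
  Combine with x ≡ 1 (mod 9): write x = 5 + 49·t and require 5 + 49·t ≡ 1 (mod 9), i.e. 49·t ≡ 1 − 5 ≡ 5 (mod 9). Since 49^(−1) ≡ 7 (mod 9) (49 ≡ 4 (mod 9)), t ≡ 7·5 ≡ 8 (mod 9). So x ≡ 5 + 49·8 = 397 (mod 441).
  Combine with x ≡ 7 (mod 10): write x = 397 + 441·t and require 397 + 441·t ≡ 7 (mod 10), i.e. 441·t ≡ 7 − 397 ≡ 0 (mod 10). Since 441^(−1) ≡ 1 (mod 10) (441 ≡ 1 (mod 10)), t ≡ 1·0 ≡ 0 (mod 10). So x ≡ 397 + 441·0 = 397 (mod 4410).
Unique solution in [0, 4410): x = 397.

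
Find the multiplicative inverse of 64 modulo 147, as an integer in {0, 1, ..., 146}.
64^(−1) ≡ 85 (mod 147)

Apply the extended Euclidean algorithm to (147, 64), tracking rows (r, s, t) with s·147 + t·64 = r. Each division r_prev = q·r_cur + r_new produces the new row as (previous row) − q·(current row):
  row A: (147, 1, 0)   [1·147 + 0·64 = 147]
  row B: (64, 0, 1)   [0·147 + 1·64 = 64]
  147 = 2·64 + 19   → row C = row A − 2·row B = (19, 1, −2)   [check: 1·147 − 2·64 = 19]
  64 = 3·19 + 7   → row D = row B − 3·row C = (7, −3, 7)   [check: −3·147 + 7·64 = 7]
  19 = 2·7 + 5   → row E = row C − 2·row D = (5, 7, −16)   [check: 7·147 − 16·64 = 5]
  7 = 1·5 + 2   → row F = row D − 1·row E = (2, −10, 23)   [check: −10·147 + 23·64 = 2]
  5 = 2·2 + 1   → row G = row E − 2·row F = (1, 27, −62)   [check: 27·147 − 62·64 = 1]
  2 = 2·1 + 0   → remainder 0, stop. gcd = 1 (last nonzero row G).
The gcd is 1, so 64 is invertible mod 147. The last nonzero row gives 27·147 − 62·64 = 1, so t = −62. So 64^(−1) ≡ −62 ≡ 85 (mod 147). Verify: 64 · 85 = 5440 ≡ 1 (mod 147). ✓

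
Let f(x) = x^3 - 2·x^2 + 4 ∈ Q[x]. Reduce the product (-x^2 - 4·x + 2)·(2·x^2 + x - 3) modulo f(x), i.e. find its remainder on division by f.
First multiply in Q[x] without reducing: a · b = -2·x^4 - 9·x^3 + 3·x^2 + 14·x - 6. Now divide by f(x) = x^3 - 2·x^2 + 4, eliminating the leading term at each step:
  leading term -2·x^4: subtract (-2·x)·f(x) = -2·x^4 + 4·x^3 - 8·x, leaving -13·x^3 + 3·x^2 + 22·x - 6
  leading term -13·x^3: subtract (-13)·f(x) = -13·x^3 + 26·x^2 - 52, leaving -23·x^2 + 22·x + 46
The degree is now < 3, so this is the remainder. Hence a · b ≡ -23·x^2 + 22·x + 46 in Q[x]/(f).

Final answer: a · b ≡ -23·x^2 + 22·x + 46 (mod f(x))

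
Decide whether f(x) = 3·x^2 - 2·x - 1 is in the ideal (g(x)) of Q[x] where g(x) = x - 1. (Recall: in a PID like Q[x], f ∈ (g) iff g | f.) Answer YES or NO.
YES

In Q[x] the ideal (g) consists of all multiples of g, so f ∈ (g) iff g | f, i.e. iff the remainder of f on division by g is 0. Divide f by g (g is monic, so eliminate the leading term of the running remainder at each step):
  leading term 3·x^2: subtract (3·x)·g(x) = 3·x^2 - 3·x, leaving x - 1
  leading term x: subtract (1)·g(x) = x - 1, leaving 0
The remainder is 0, so f(x) = g(x) · h(x) with h(x) = 3·x + 1. Hence g | f, i.e. f ∈ (g).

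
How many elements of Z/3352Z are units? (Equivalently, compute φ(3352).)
Z/3352Z has φ(3352) = 1672 units

An element a ∈ Z/3352Z is a unit iff gcd(a, 3352) = 1, so the number of units is φ(3352). φ is multiplicative, with φ(p^e) = p^e − p^(e−1). Factorise 3352 = 2^3 · 419. Then
  φ(3352) = (2^3 − 2^2) · (419 − 1) = 4 · 418 = 1672.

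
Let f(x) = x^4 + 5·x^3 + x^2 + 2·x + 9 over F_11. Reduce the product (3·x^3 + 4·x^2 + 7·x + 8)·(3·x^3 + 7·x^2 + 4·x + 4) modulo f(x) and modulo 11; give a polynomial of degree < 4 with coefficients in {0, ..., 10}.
Multiply as integer polynomials: a · b = 9·x^6 + 33·x^5 + 61·x^4 + 101·x^3 + 100·x^2 + 60·x + 32. Reducing coefficients mod 11: a · b ≡ 9·x^6 + 6·x^4 + 2·x^3 + x^2 + 5·x + 10. Now divide by f(x) = x^4 + 5·x^3 + x^2 + 2·x + 9 in F_11[x], eliminating the leading term at each step:
  leading term 9·x^6: subtract (9·x^2)·f(x) = 9·x^6 + x^5 + 9·x^4 + 7·x^3 + 4·x^2, leaving 10·x^5 + 8·x^4 + 6·x^3 + 8·x^2 + 5·x + 10 (coefficients mod 11)
  leading term 10·x^5: subtract (10·x)·f(x) = 10·x^5 + 6·x^4 + 10·x^3 + 9·x^2 + 2·x, leaving 2·x^4 + 7·x^3 + 10·x^2 + 3·x + 10 (coefficients mod 11)
  leading term 2·x^4: subtract (2)·f(x) = 2·x^4 + 10·x^3 + 2·x^2 + 4·x + 7, leaving 8·x^3 + 8·x^2 + 10·x + 3 (coefficients mod 11)
The degree is now < 4, so this is the remainder. Hence a · b ≡ 8·x^3 + 8·x^2 + 10·x + 3 in F_11[x]/(f).

Final answer: a · b ≡ 8·x^3 + 8·x^2 + 10·x + 3 (mod f(x))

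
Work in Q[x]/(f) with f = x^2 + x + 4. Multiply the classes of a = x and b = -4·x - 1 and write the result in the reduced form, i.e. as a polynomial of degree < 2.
First multiply in Q[x] without reducing: a · b = -4·x^2 - x. Now divide by f(x) = x^2 + x + 4, eliminating the leading term at each step:
  leading term -4·x^2: subtract (-4)·f(x) = -4·x^2 - 4·x - 16, leaving 3·x + 16
The degree is now < 2, so this is the remainder. Hence a · b ≡ 3·x + 16 in Q[x]/(f).

Final answer: a · b ≡ 3·x + 16 (mod f(x))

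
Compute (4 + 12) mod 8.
0

Reduce the summands first: 12 ≡ 4 (mod 8), so 4 + 12 ≡ 4 + 4 (mod 8). 4 + 4 = 8; 8 = 1·8 + 0, so (4 + 12) mod 8 = 0.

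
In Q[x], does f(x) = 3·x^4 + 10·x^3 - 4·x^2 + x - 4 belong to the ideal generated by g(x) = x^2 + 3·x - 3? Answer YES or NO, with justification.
In Q[x] the ideal (g) consists of all multiples of g, so f ∈ (g) iff g | f, i.e. iff the remainder of f on division by g is 0. Divide f by g (g is monic, so eliminate the leading term of the running remainder at each step):
  leading term 3·x^4: subtract (3·x^2)·g(x) = 3·x^4 + 9·x^3 - 9·x^2, leaving x^3 + 5·x^2 + x - 4
  leading term x^3: subtract (x)·g(x) = x^3 + 3·x^2 - 3·x, leaving 2·x^2 + 4·x - 4
  leading term 2·x^2: subtract (2)·g(x) = 2·x^2 + 6·x - 6, leaving 2 - 2·x
The remainder r(x) = 2 - 2·x ≠ 0 (and deg r < deg g), so g ∤ f, i.e. f ∉ (g).

Final answer: NO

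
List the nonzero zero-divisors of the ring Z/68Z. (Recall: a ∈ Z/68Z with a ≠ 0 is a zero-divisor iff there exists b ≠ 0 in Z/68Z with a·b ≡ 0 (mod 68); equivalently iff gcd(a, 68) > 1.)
An element a ∈ Z/68Z (with a ≠ 0) is a zero-divisor iff gcd(a, 68) > 1 (because a is a unit precisely when gcd(a, n) = 1, and in Z/nZ every nonzero, non-unit element is a zero-divisor). Scan a = 1, ..., 67 and keep those with gcd(a, 68) > 1:
  gcd(2, 68) = 2, gcd(4, 68) = 4, gcd(6, 68) = 2, gcd(8, 68) = 4, gcd(10, 68) = 2, gcd(12, 68) = 4, gcd(14, 68) = 2, gcd(16, 68) = 4, gcd(17, 68) = 17, gcd(18, 68) = 2, gcd(20, 68) = 4, gcd(22, 68) = 2, gcd(24, 68) = 4, gcd(26, 68) = 2, gcd(28, 68) = 4, gcd(30, 68) = 2, gcd(32, 68) = 4, gcd(34, 68) = 34, gcd(36, 68) = 4, gcd(38, 68) = 2, gcd(40, 68) = 4, gcd(42, 68) = 2, gcd(44, 68) = 4, gcd(46, 68) = 2, gcd(48, 68) = 4, gcd(50, 68) = 2, gcd(51, 68) = 17, gcd(52, 68) = 4, gcd(54, 68) = 2, gcd(56, 68) = 4, gcd(58, 68) = 2, gcd(60, 68) = 4, gcd(62, 68) = 2, gcd(64, 68) = 4, gcd(66, 68) = 2.
All other a ∈ {1, ..., 67} have gcd(a, 68) = 1 and are units. So the nonzero zero-divisors are exactly the 35 values of a appearing in this scan.

Final answer: nonzero zero-divisors of Z/68Z = {2, 4, 6, 8, 10, 12, 14, 16, 17, 18, 20, 22, 24, 26, 28, 30, 32, 34, 36, 38, 40, 42, 44, 46, 48, 50, 51, 52, 54, 56, 58, 60, 62, 64, 66}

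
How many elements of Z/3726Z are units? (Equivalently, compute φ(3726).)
An element a ∈ Z/3726Z is a unit iff gcd(a, 3726) = 1, so the number of units is φ(3726). φ is multiplicative, with φ(p^e) = p^e − p^(e−1). Factorise 3726 = 2 · 3^4 · 23. Then
  φ(3726) = (2 − 1) · (3^4 − 3^3) · (23 − 1) = 1 · 54 · 22 = 1188.

Final answer: Z/3726Z has φ(3726) = 1188 units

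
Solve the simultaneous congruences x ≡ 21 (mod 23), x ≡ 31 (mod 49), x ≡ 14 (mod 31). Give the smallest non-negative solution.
x ≡ 8508 (mod 34937); the representative in [0, 34937) is 8508

The moduli 23, 49, 31 are pairwise coprime, so by the CRT there is a unique solution mod 23·49·31 = 34937.
Solve by successive substitution. Start with x ≡ 21 (mod 23).
  Combine with x ≡ 31 (mod 49): write x = 21 + 23·t and require 21 + 23·t ≡ 31 (mod 49), i.e. 23·t ≡ 31 − 21 ≡ 10 (mod 49). Since 23^(−1) ≡ 32 (mod 49), t ≡ 32·10 ≡ 26 (mod 49). So x ≡ 21 + 23·26 = 619 (mod 1127).
  Combine with x ≡ 14 (mod 31): write x = 619 + 1127·t and require 619 + 1127·t ≡ 14 (mod 31), i.e. 1127·t ≡ 14 − 619 ≡ 15 (mod 31). Since 1127^(−1) ≡ 17 (mod 31) (1127 ≡ 11 (mod 31)), t ≡ 17·15 ≡ 7 (mod 31). So x ≡ 619 + 1127·7 = 8508 (mod 34937).
Unique solution in [0, 34937): x = 8508.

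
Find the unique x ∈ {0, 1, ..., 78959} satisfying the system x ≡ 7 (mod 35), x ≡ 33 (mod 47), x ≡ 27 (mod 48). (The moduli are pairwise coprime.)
The moduli 35, 47, 48 are pairwise coprime, so by the CRT there is a unique solution mod 35·47·48 = 78960.
Solve by successive substitution. Start with x ≡ 7 (mod 35).
  Combine with x ≡ 33 (mod 47): write x = 7 + 35·t and require 7 + 35·t ≡ 33 (mod 47), i.e. 35·t ≡ 33 − 7 ≡ 26 (mod 47). Since 35^(−1) ≡ 43 (mod 47), t ≡ 43·26 ≡ 37 (mod 47). So x ≡ 7 + 35·37 = 1302 (mod 1645).
  Combine with x ≡ 27 (mod 48): write x = 1302 + 1645·t and require 1302 + 1645·t ≡ 27 (mod 48), i.e. 1645·t ≡ 27 − 1302 ≡ 21 (mod 48). Since 1645^(−1) ≡ 37 (mod 48) (1645 ≡ 13 (mod 48)), t ≡ 37·21 ≡ 9 (mod 48). So x ≡ 1302 + 1645·9 = 16107 (mod 78960).
Unique solution in [0, 78960): x = 16107.

Final answer: x ≡ 16107 (mod 78960); the representative in [0, 78960) is 16107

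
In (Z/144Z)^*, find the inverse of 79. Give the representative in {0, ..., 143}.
79^(−1) ≡ 31 (mod 144)

Apply the extended Euclidean algorithm to (144, 79), tracking rows (r, s, t) with s·144 + t·79 = r. Each division r_prev = q·r_cur + r_new produces the new row as (previous row) − q·(current row):
  row A: (144, 1, 0)   [1·144 + 0·79 = 144]
  row B: (79, 0, 1)   [0·144 + 1·79 = 79]
  144 = 1·79 + 65   → row C = row A − 1·row B = (65, 1, −1)   [check: 1·144 − 1·79 = 65]
  79 = 1·65 + 14   → row D = row B − 1·row C = (14, −1, 2)   [check: −1·144 + 2·79 = 14]
  65 = 4·14 + 9   → row E = row C − 4·row D = (9, 5, −9)   [check: 5·144 − 9·79 = 9]
  14 = 1·9 + 5   → row F = row D − 1·row E = (5, −6, 11)   [check: −6·144 + 11·79 = 5]
  9 = 1·5 + 4   → row G = row E − 1·row F = (4, 11, −20)   [check: 11·144 − 20·79 = 4]
  5 = 1·4 + 1   → row H = row F − 1·row G = (1, −17, 31)   [check: −17·144 + 31·79 = 1]
  4 = 4·1 + 0   → remainder 0, stop. gcd = 1 (last nonzero row H).
The gcd is 1, so 79 is invertible mod 144. The last nonzero row gives −17·144 + 31·79 = 1, so t = 31. So 79^(−1) ≡ 31 (mod 144). Verify: 79 · 31 = 2449 ≡ 1 (mod 144). ✓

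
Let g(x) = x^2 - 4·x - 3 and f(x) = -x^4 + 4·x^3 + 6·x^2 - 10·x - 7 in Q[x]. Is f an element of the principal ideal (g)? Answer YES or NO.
NO

In Q[x] the ideal (g) consists of all multiples of g, so f ∈ (g) iff g | f, i.e. iff the remainder of f on division by g is 0. Divide f by g (g is monic, so eliminate the leading term of the running remainder at each step):
  leading term -x^4: subtract (-x^2)·g(x) = -x^4 + 4·x^3 + 3·x^2, leaving 3·x^2 - 10·x - 7
  leading term 3·x^2: subtract (3)·g(x) = 3·x^2 - 12·x - 9, leaving 2·x + 2
The remainder r(x) = 2·x + 2 ≠ 0 (and deg r < deg g), so g ∤ f, i.e. f ∉ (g).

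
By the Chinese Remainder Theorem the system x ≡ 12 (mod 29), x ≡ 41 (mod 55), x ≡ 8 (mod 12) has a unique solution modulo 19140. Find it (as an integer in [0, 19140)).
The moduli 29, 55, 12 are pairwise coprime, so by the CRT there is a unique solution mod 29·55·12 = 19140.
Solve by successive substitution. Start with x ≡ 12 (mod 29).
  Combine with x ≡ 41 (mod 55): write x = 12 + 29·t and require 12 + 29·t ≡ 41 (mod 55), i.e. 29·t ≡ 41 − 12 ≡ 29 (mod 55). Since 29^(−1) ≡ 19 (mod 55), t ≡ 19·29 ≡ 1 (mod 55). So x ≡ 12 + 29·1 = 41 (mod 1595).
  Combine with x ≡ 8 (mod 12): write x = 41 + 1595·t and require 41 + 1595·t ≡ 8 (mod 12), i.e. 1595·t ≡ 8 − 41 ≡ 3 (mod 12). Since 1595^(−1) ≡ 11 (mod 12) (1595 ≡ 11 (mod 12)), t ≡ 11·3 ≡ 9 (mod 12). So x ≡ 41 + 1595·9 = 14396 (mod 19140).
Unique solution in [0, 19140): x = 14396.

Final answer: x ≡ 14396 (mod 19140); the representative in [0, 19140) is 14396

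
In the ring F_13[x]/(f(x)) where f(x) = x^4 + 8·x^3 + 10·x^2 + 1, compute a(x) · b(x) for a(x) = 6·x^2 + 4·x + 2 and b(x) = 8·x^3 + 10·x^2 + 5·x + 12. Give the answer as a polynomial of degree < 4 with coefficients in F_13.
a · b ≡ 5·x^3 + 3·x^2 + 10·x + 4 (mod f(x))

Multiply as integer polynomials: a · b = 48·x^5 + 92·x^4 + 86·x^3 + 112·x^2 + 58·x + 24. Reducing coefficients mod 13: a · b ≡ 9·x^5 + x^4 + 8·x^3 + 8·x^2 + 6·x + 11. Now divide by f(x) = x^4 + 8·x^3 + 10·x^2 + 1 in F_13[x], eliminating the leading term at each step:
  leading term 9·x^5: subtract (9·x)·f(x) = 9·x^5 + 7·x^4 + 12·x^3 + 9·x, leaving 7·x^4 + 9·x^3 + 8·x^2 + 10·x + 11 (coefficients mod 13)
  leading term 7·x^4: subtract (7)·f(x) = 7·x^4 + 4·x^3 + 5·x^2 + 7, leaving 5·x^3 + 3·x^2 + 10·x + 4 (coefficients mod 13)
The degree is now < 4, so this is the remainder. Hence a · b ≡ 5·x^3 + 3·x^2 + 10·x + 4 in F_13[x]/(f).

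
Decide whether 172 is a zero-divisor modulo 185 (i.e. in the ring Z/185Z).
gcd(172, 185) = 1, so 172 is a unit in Z/185Z (it has a multiplicative inverse). A unit cannot be a zero-divisor: if 172·b ≡ 0 then multiplying both sides by 172^(−1) gives b ≡ 0. So 172 is not a zero-divisor.

Final answer: NO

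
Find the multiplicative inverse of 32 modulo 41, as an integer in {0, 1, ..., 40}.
Apply the extended Euclidean algorithm to (41, 32), tracking rows (r, s, t) with s·41 + t·32 = r. Each division r_prev = q·r_cur + r_new produces the new row as (previous row) − q·(current row):
  row A: (41, 1, 0)   [1·41 + 0·32 = 41]
  row B: (32, 0, 1)   [0·41 + 1·32 = 32]
  41 = 1·32 + 9   → row C = row A − 1·row B = (9, 1, −1)   [check: 1·41 − 1·32 = 9]
  32 = 3·9 + 5   → row D = row B − 3·row C = (5, −3, 4)   [check: −3·41 + 4·32 = 5]
  9 = 1·5 + 4   → row E = row C − 1·row D = (4, 4, −5)   [check: 4·41 − 5·32 = 4]
  5 = 1·4 + 1   → row F = row D − 1·row E = (1, −7, 9)   [check: −7·41 + 9·32 = 1]
  4 = 4·1 + 0   → remainder 0, stop. gcd = 1 (last nonzero row F).
The gcd is 1, so 32 is invertible mod 41. The last nonzero row gives −7·41 + 9·32 = 1, so t = 9. So 32^(−1) ≡ 9 (mod 41). Verify: 32 · 9 = 288 ≡ 1 (mod 41). ✓

Final answer: 32^(−1) ≡ 9 (mod 41)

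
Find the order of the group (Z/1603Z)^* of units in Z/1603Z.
|(Z/1603Z)^*| = 1368

(Z/1603Z)^* consists of the classes a with gcd(a, 1603) = 1, so its order is φ(1603). φ is multiplicative, with φ(p^e) = p^e − p^(e−1). Factorise 1603 = 7 · 229. Then
  φ(1603) = (7 − 1) · (229 − 1) = 6 · 228 = 1368.
Thus |(Z/1603Z)^*| = 1368.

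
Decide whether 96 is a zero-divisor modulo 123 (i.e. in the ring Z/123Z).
gcd(96, 123) = 3 > 1, so 96 is not a unit in Z/123Z. In Z/nZ every nonzero non-unit is a zero-divisor: explicitly, take b = 123/gcd = 41 ≠ 0 (mod 123); then 96·41 = 3936 = 32·123, i.e. 96·41 ≡ 0 (mod 123). So 96 is a zero-divisor.

Final answer: YES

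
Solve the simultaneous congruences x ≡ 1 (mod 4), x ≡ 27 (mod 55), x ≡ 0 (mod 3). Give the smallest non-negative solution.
x ≡ 357 (mod 660); the representative in [0, 660) is 357

The moduli 4, 55, 3 are pairwise coprime, so by the CRT there is a unique solution mod 4·55·3 = 660.
Solve by successive substitution. Start with x ≡ 1 (mod 4).
  Combine with x ≡ 27 (mod 55): write x = 1 + 4·t and require 1 + 4·t ≡ 27 (mod 55), i.e. 4·t ≡ 27 − 1 ≡ 26 (mod 55). Since 4^(−1) ≡ 14 (mod 55), t ≡ 14·26 ≡ 34 (mod 55). So x ≡ 1 + 4·34 = 137 (mod 220).
  Combine with x ≡ 0 (mod 3): write x = 137 + 220·t and require 137 + 220·t ≡ 0 (mod 3), i.e. 220·t ≡ 0 − 137 ≡ 1 (mod 3). Since 220^(−1) ≡ 1 (mod 3) (220 ≡ 1 (mod 3)), t ≡ 1·1 ≡ 1 (mod 3). So x ≡ 137 + 220·1 = 357 (mod 660).
Unique solution in [0, 660): x = 357.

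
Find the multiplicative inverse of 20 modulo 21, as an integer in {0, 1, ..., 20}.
20^(−1) ≡ 20 (mod 21)

Apply the extended Euclidean algorithm to (21, 20), tracking rows (r, s, t) with s·21 + t·20 = r. Each division r_prev = q·r_cur + r_new produces the new row as (previous row) − q·(current row):
  row A: (21, 1, 0)   [1·21 + 0·20 = 21]
  row B: (20, 0, 1)   [0·21 + 1·20 = 20]
  21 = 1·20 + 1   → row C = row A − 1·row B = (1, 1, −1)   [check: 1·21 − 1·20 = 1]
  20 = 20·1 + 0   → remainder 0, stop. gcd = 1 (last nonzero row C).
The gcd is 1, so 20 is invertible mod 21. The last nonzero row gives 1·21 − 1·20 = 1, so t = −1. So 20^(−1) ≡ −1 ≡ 20 (mod 21). Verify: 20 · 20 = 400 ≡ 1 (mod 21). ✓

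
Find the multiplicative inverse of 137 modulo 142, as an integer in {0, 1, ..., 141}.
Apply the extended Euclidean algorithm to (142, 137), tracking rows (r, s, t) with s·142 + t·137 = r. Each division r_prev = q·r_cur + r_new produces the new row as (previous row) − q·(current row):
  row A: (142, 1, 0)   [1·142 + 0·137 = 142]
  row B: (137, 0, 1)   [0·142 + 1·137 = 137]
  142 = 1·137 + 5   → row C = row A − 1·row B = (5, 1, −1)   [check: 1·142 − 1·137 = 5]
  137 = 27·5 + 2   → row D = row B − 27·row C = (2, −27, 28)   [check: −27·142 + 28·137 = 2]
  5 = 2·2 + 1   → row E = row C − 2·row D = (1, 55, −57)   [check: 55·142 − 57·137 = 1]
  2 = 2·1 + 0   → remainder 0, stop. gcd = 1 (last nonzero row E).
The gcd is 1, so 137 is invertible mod 142. The last nonzero row gives 55·142 − 57·137 = 1, so t = −57. So 137^(−1) ≡ −57 ≡ 85 (mod 142). Verify: 137 · 85 = 11645 ≡ 1 (mod 142). ✓

Final answer: 137^(−1) ≡ 85 (mod 142)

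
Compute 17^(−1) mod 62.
17^(−1) ≡ 11 (mod 62)

Apply the extended Euclidean algorithm to (62, 17), tracking rows (r, s, t) with s·62 + t·17 = r. Each division r_prev = q·r_cur + r_new produces the new row as (previous row) − q·(current row):
  row A: (62, 1, 0)   [1·62 + 0·17 = 62]
  row B: (17, 0, 1)   [0·62 + 1·17 = 17]
  62 = 3·17 + 11   → row C = row A − 3·row B = (11, 1, −3)   [check: 1·62 − 3·17 = 11]
  17 = 1·11 + 6   → row D = row B − 1·row C = (6, −1, 4)   [check: −1·62 + 4·17 = 6]
  11 = 1·6 + 5   → row E = row C − 1·row D = (5, 2, −7)   [check: 2·62 − 7·17 = 5]
  6 = 1·5 + 1   → row F = row D − 1·row E = (1, −3, 11)   [check: −3·62 + 11·17 = 1]
  5 = 5·1 + 0   → remainder 0, stop. gcd = 1 (last nonzero row F).
The gcd is 1, so 17 is invertible mod 62. The last nonzero row gives −3·62 + 11·17 = 1, so t = 11. So 17^(−1) ≡ 11 (mod 62). Verify: 17 · 11 = 187 ≡ 1 (mod 62). ✓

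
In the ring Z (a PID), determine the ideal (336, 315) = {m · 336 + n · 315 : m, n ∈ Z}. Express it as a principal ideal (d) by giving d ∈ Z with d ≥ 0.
(336, 315) = (21); d = 21

In the PID Z, (a, b) is generated by gcd(a, b). Compute gcd(336, 315) with the extended Euclidean algorithm, tracking rows (r, s, t) with s·336 + t·315 = r:
  row A: (336, 1, 0)   [1·336 + 0·315 = 336]
  row B: (315, 0, 1)   [0·336 + 1·315 = 315]
  336 = 1·315 + 21   → row C = row A − 1·row B = (21, 1, −1)   [check: 1·336 − 1·315 = 21]
  315 = 15·21 + 0   → remainder 0, stop. gcd = 21 (last nonzero row C).
So gcd(336, 315) = 21, with Bézout identity 1·336 − 1·315 = 21. Containment (⊇): the Bézout identity exhibits 21 as an element of (336, 315), giving (21) ⊆ (336, 315). Containment (⊆): since 21 | 336 and 21 | 315 (336 = 21·16, 315 = 21·15), every Z-linear combination of 336 and 315 is divisible by 21, so (336, 315) ⊆ (21). Therefore (336, 315) = (21), d = 21.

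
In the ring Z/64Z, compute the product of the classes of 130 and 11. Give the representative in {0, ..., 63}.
22

Reduce the factors first: 130 ≡ 2 (mod 64), so 130 · 11 ≡ 2 · 11 (mod 64). 2 · 11 = 22. Dividing by 64: 22 = 0·64 + 22. So (130 · 11) mod 64 = 22.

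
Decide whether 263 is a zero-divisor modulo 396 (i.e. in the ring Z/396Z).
gcd(263, 396) = 1, so 263 is a unit in Z/396Z (it has a multiplicative inverse). A unit cannot be a zero-divisor: if 263·b ≡ 0 then multiplying both sides by 263^(−1) gives b ≡ 0. So 263 is not a zero-divisor.

Final answer: NO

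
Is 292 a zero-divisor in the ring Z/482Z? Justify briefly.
YES

gcd(292, 482) = 2 > 1, so 292 is not a unit in Z/482Z. In Z/nZ every nonzero non-unit is a zero-divisor: explicitly, take b = 482/gcd = 241 ≠ 0 (mod 482); then 292·241 = 70372 = 146·482, i.e. 292·241 ≡ 0 (mod 482). So 292 is a zero-divisor.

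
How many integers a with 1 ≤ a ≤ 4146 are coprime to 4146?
1380

The number of a ∈ {1, ..., 4146} with gcd(a, 4146) = 1 is by definition Euler's totient φ(4146). φ is multiplicative, with φ(p^e) = p^e − p^(e−1). Factorise 4146 = 2 · 3 · 691. Then
  φ(4146) = (2 − 1) · (3 − 1) · (691 − 1) = 1 · 2 · 690 = 1380.
So there are 1380 such integers.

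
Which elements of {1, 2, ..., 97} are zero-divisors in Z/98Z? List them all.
An element a ∈ Z/98Z (with a ≠ 0) is a zero-divisor iff gcd(a, 98) > 1 (because a is a unit precisely when gcd(a, n) = 1, and in Z/nZ every nonzero, non-unit element is a zero-divisor). Scan a = 1, ..., 97 and keep those with gcd(a, 98) > 1:
  gcd(2, 98) = 2, gcd(4, 98) = 2, gcd(6, 98) = 2, gcd(7, 98) = 7, gcd(8, 98) = 2, gcd(10, 98) = 2, gcd(12, 98) = 2, gcd(14, 98) = 14, gcd(16, 98) = 2, gcd(18, 98) = 2, gcd(20, 98) = 2, gcd(21, 98) = 7, gcd(22, 98) = 2, gcd(24, 98) = 2, gcd(26, 98) = 2, gcd(28, 98) = 14, gcd(30, 98) = 2, gcd(32, 98) = 2, gcd(34, 98) = 2, gcd(35, 98) = 7, gcd(36, 98) = 2, gcd(38, 98) = 2, gcd(40, 98) = 2, gcd(42, 98) = 14, gcd(44, 98) = 2, gcd(46, 98) = 2, gcd(48, 98) = 2, gcd(49, 98) = 49, gcd(50, 98) = 2, gcd(52, 98) = 2, gcd(54, 98) = 2, gcd(56, 98) = 14, gcd(58, 98) = 2, gcd(60, 98) = 2, gcd(62, 98) = 2, gcd(63, 98) = 7, gcd(64, 98) = 2, gcd(66, 98) = 2, gcd(68, 98) = 2, gcd(70, 98) = 14, gcd(72, 98) = 2, gcd(74, 98) = 2, gcd(76, 98) = 2, gcd(77, 98) = 7, gcd(78, 98) = 2, gcd(80, 98) = 2, gcd(82, 98) = 2, gcd(84, 98) = 14, gcd(86, 98) = 2, gcd(88, 98) = 2, gcd(90, 98) = 2, gcd(91, 98) = 7, gcd(92, 98) = 2, gcd(94, 98) = 2, gcd(96, 98) = 2.
All other a ∈ {1, ..., 97} have gcd(a, 98) = 1 and are units. So the nonzero zero-divisors are exactly the 55 values of a appearing in this scan.

Final answer: nonzero zero-divisors of Z/98Z = {2, 4, 6, 7, 8, 10, 12, 14, 16, 18, 20, 21, 22, 24, 26, 28, 30, 32, 34, 35, 36, 38, 40, 42, 44, 46, 48, 49, 50, 52, 54, 56, 58, 60, 62, 63, 64, 66, 68, 70, 72, 74, 76, 77, 78, 80, 82, 84, 86, 88, 90, 91, 92, 94, 96}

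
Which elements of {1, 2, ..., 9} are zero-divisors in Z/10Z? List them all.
nonzero zero-divisors of Z/10Z = {2, 4, 5, 6, 8}

An element a ∈ Z/10Z (with a ≠ 0) is a zero-divisor iff gcd(a, 10) > 1 (because a is a unit precisely when gcd(a, n) = 1, and in Z/nZ every nonzero, non-unit element is a zero-divisor). Scan a = 1, ..., 9 and keep those with gcd(a, 10) > 1:
  gcd(2, 10) = 2, gcd(4, 10) = 2, gcd(5, 10) = 5, gcd(6, 10) = 2, gcd(8, 10) = 2.
All other a ∈ {1, ..., 9} have gcd(a, 10) = 1 and are units. So the nonzero zero-divisors are exactly the 5 values of a appearing in this scan.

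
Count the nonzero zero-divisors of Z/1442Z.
In Z/1442Z each nonzero element is either a unit (gcd with 1442 is 1) or a zero-divisor (gcd > 1). The number of units is φ(1442): factorise 1442 = 2 · 7 · 103, so φ(1442) = (2 − 1) · (7 − 1) · (103 − 1) = 1 · 6 · 102 = 612. The nonzero elements number 1442 − 1 = 1441. Hence the nonzero zero-divisors number 1441 − 612 = 829.

Final answer: Z/1442Z has 829 nonzero zero-divisors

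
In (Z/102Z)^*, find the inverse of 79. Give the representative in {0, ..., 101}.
79^(−1) ≡ 31 (mod 102)

Apply the extended Euclidean algorithm to (102, 79), tracking rows (r, s, t) with s·102 + t·79 = r. Each division r_prev = q·r_cur + r_new produces the new row as (previous row) − q·(current row):
  row A: (102, 1, 0)   [1·102 + 0·79 = 102]
  row B: (79, 0, 1)   [0·102 + 1·79 = 79]
  102 = 1·79 + 23   → row C = row A − 1·row B = (23, 1, −1)   [check: 1·102 − 1·79 = 23]
  79 = 3·23 + 10   → row D = row B − 3·row C = (10, −3, 4)   [check: −3·102 + 4·79 = 10]
  23 = 2·10 + 3   → row E = row C − 2·row D = (3, 7, −9)   [check: 7·102 − 9·79 = 3]
  10 = 3·3 + 1   → row F = row D − 3·row E = (1, −24, 31)   [check: −24·102 + 31·79 = 1]
  3 = 3·1 + 0   → remainder 0, stop. gcd = 1 (last nonzero row F).
The gcd is 1, so 79 is invertible mod 102. The last nonzero row gives −24·102 + 31·79 = 1, so t = 31. So 79^(−1) ≡ 31 (mod 102). Verify: 79 · 31 = 2449 ≡ 1 (mod 102). ✓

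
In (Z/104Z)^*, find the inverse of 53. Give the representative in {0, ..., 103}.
Apply the extended Euclidean algorithm to (104, 53), tracking rows (r, s, t) with s·104 + t·53 = r. Each division r_prev = q·r_cur + r_new produces the new row as (previous row) − q·(current row):
  row A: (104, 1, 0)   [1·104 + 0·53 = 104]
  row B: (53, 0, 1)   [0·104 + 1·53 = 53]
  104 = 1·53 + 51   → row C = row A − 1·row B = (51, 1, −1)   [check: 1·104 − 1·53 = 51]
  53 = 1·51 + 2   → row D = row B − 1·row C = (2, −1, 2)   [check: −1·104 + 2·53 = 2]
  51 = 25·2 + 1   → row E = row C − 25·row D = (1, 26, −51)   [check: 26·104 − 51·53 = 1]
  2 = 2·1 + 0   → remainder 0, stop. gcd = 1 (last nonzero row E).
The gcd is 1, so 53 is invertible mod 104. The last nonzero row gives 26·104 − 51·53 = 1, so t = −51. So 53^(−1) ≡ −51 ≡ 53 (mod 104). Verify: 53 · 53 = 2809 ≡ 1 (mod 104). ✓

Final answer: 53^(−1) ≡ 53 (mod 104)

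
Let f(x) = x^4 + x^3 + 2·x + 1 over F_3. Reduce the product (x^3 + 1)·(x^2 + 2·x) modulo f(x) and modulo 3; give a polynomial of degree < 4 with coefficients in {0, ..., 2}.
Multiply as integer polynomials: a · b = x^5 + 2·x^4 + x^2 + 2·x. Reducing coefficients mod 3: a · b ≡ x^5 + 2·x^4 + x^2 + 2·x. Now divide by f(x) = x^4 + x^3 + 2·x + 1 in F_3[x], eliminating the leading term at each step:
  leading term x^5: subtract (x)·f(x) = x^5 + x^4 + 2·x^2 + x, leaving x^4 + 2·x^2 + x (coefficients mod 3)
  leading term x^4: subtract (1)·f(x) = x^4 + x^3 + 2·x + 1, leaving 2·x^3 + 2·x^2 + 2·x + 2 (coefficients mod 3)
The degree is now < 4, so this is the remainder. Hence a · b ≡ 2·x^3 + 2·x^2 + 2·x + 2 in F_3[x]/(f).

Final answer: a · b ≡ 2·x^3 + 2·x^2 + 2·x + 2 (mod f(x))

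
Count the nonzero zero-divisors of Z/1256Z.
In Z/1256Z each nonzero element is either a unit (gcd with 1256 is 1) or a zero-divisor (gcd > 1). The number of units is φ(1256): factorise 1256 = 2^3 · 157, so φ(1256) = (2^3 − 2^2) · (157 − 1) = 4 · 156 = 624. The nonzero elements number 1256 − 1 = 1255. Hence the nonzero zero-divisors number 1255 − 624 = 631.

Final answer: Z/1256Z has 631 nonzero zero-divisors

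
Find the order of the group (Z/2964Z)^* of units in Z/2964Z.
(Z/2964Z)^* consists of the classes a with gcd(a, 2964) = 1, so its order is φ(2964). φ is multiplicative, with φ(p^e) = p^e − p^(e−1). Factorise 2964 = 2^2 · 3 · 13 · 19. Then
  φ(2964) = (2^2 − 2^1) · (3 − 1) · (13 − 1) · (19 − 1) = 2 · 2 · 12 · 18 = 864.
Thus |(Z/2964Z)^*| = 864.

Final answer: |(Z/2964Z)^*| = 864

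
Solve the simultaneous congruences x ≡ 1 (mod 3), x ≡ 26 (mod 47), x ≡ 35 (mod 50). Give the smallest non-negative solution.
The moduli 3, 47, 50 are pairwise coprime, so by the CRT there is a unique solution mod 3·47·50 = 7050.
Solve by successive substitution. Start with x ≡ 1 (mod 3).
  Combine with x ≡ 26 (mod 47): write x = 1 + 3·t and require 1 + 3·t ≡ 26 (mod 47), i.e. 3·t ≡ 26 − 1 ≡ 25 (mod 47). Since 3^(−1) ≡ 16 (mod 47), t ≡ 16·25 ≡ 24 (mod 47). So x ≡ 1 + 3·24 = 73 (mod 141).
  Combine with x ≡ 35 (mod 50): write x = 73 + 141·t and require 73 + 141·t ≡ 35 (mod 50), i.e. 141·t ≡ 35 − 73 ≡ 12 (mod 50). Since 141^(−1) ≡ 11 (mod 50) (141 ≡ 41 (mod 50)), t ≡ 11·12 ≡ 32 (mod 50). So x ≡ 73 + 141·32 = 4585 (mod 7050).
Unique solution in [0, 7050): x = 4585.

Final answer: x ≡ 4585 (mod 7050); the representative in [0, 7050) is 4585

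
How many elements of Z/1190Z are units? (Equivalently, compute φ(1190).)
Z/1190Z has φ(1190) = 384 units

An element a ∈ Z/1190Z is a unit iff gcd(a, 1190) = 1, so the number of units is φ(1190). φ is multiplicative, with φ(p^e) = p^e − p^(e−1). Factorise 1190 = 2 · 5 · 7 · 17. Then
  φ(1190) = (2 − 1) · (5 − 1) · (7 − 1) · (17 − 1) = 1 · 4 · 6 · 16 = 384.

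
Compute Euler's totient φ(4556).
φ is multiplicative, with φ(p^e) = p^e − p^(e−1). Factorise 4556 = 2^2 · 17 · 67. Then
  φ(4556) = (2^2 − 2^1) · (17 − 1) · (67 − 1) = 2 · 16 · 66 = 2112.

Final answer: φ(4556) = 2112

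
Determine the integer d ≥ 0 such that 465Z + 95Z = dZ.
(465, 95) = (5); d = 5

In the PID Z, (a, b) is generated by gcd(a, b). Compute gcd(465, 95) with the extended Euclidean algorithm, tracking rows (r, s, t) with s·465 + t·95 = r:
  row A: (465, 1, 0)   [1·465 + 0·95 = 465]
  row B: (95, 0, 1)   [0·465 + 1·95 = 95]
  465 = 4·95 + 85   → row C = row A − 4·row B = (85, 1, −4)   [check: 1·465 − 4·95 = 85]
  95 = 1·85 + 10   → row D = row B − 1·row C = (10, −1, 5)   [check: −1·465 + 5·95 = 10]
  85 = 8·10 + 5   → row E = row C − 8·row D = (5, 9, −44)   [check: 9·465 − 44·95 = 5]
  10 = 2·5 + 0   → remainder 0, stop. gcd = 5 (last nonzero row E).
So gcd(465, 95) = 5, with Bézout identity 9·465 − 44·95 = 5. Containment (⊇): the Bézout identity exhibits 5 as an element of (465, 95), giving (5) ⊆ (465, 95). Containment (⊆): since 5 | 465 and 5 | 95 (465 = 5·93, 95 = 5·19), every Z-linear combination of 465 and 95 is divisible by 5, so (465, 95) ⊆ (5). Therefore (465, 95) = (5), d = 5.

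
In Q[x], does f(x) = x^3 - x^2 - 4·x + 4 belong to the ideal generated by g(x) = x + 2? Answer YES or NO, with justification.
YES

In Q[x] the ideal (g) consists of all multiples of g, so f ∈ (g) iff g | f, i.e. iff the remainder of f on division by g is 0. Divide f by g (g is monic, so eliminate the leading term of the running remainder at each step):
  leading term x^3: subtract (x^2)·g(x) = x^3 + 2·x^2, leaving -3·x^2 - 4·x + 4
  leading term -3·x^2: subtract (-3·x)·g(x) = -3·x^2 - 6·x, leaving 2·x + 4
  leading term 2·x: subtract (2)·g(x) = 2·x + 4, leaving 0
The remainder is 0, so f(x) = g(x) · h(x) with h(x) = x^2 - 3·x + 2. Hence g | f, i.e. f ∈ (g).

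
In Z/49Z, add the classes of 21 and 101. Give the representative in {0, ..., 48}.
24

Reduce the summands first: 101 ≡ 3 (mod 49), so 21 + 101 ≡ 21 + 3 (mod 49). 21 + 3 = 24; 24 = 0·49 + 24, so (21 + 101) mod 49 = 24.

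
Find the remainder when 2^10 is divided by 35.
9

Use repeated squaring. Binary(10) = 1010. Walk through the bits of the exponent 10 left-to-right: at each bit after the leading one, square the running value, then multiply by 2 if the bit is 1 (always reducing mod 35):
  bit 1 = 1 (leading): start with 2.
  bit 2 = 0: square 2^2 = 4 (mod 35).
  bit 3 = 1: square 4^2 = 16; bit is 1, so multiply 16·2 = 32 (mod 35).
  bit 4 = 0: square 32^2 = 1024 ≡ 9 (mod 35).
Final value: 2^10 ≡ 9 (mod 35).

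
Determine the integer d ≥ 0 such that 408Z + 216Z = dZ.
(408, 216) = (24); d = 24

In the PID Z, (a, b) is generated by gcd(a, b). Compute gcd(408, 216) with the extended Euclidean algorithm, tracking rows (r, s, t) with s·408 + t·216 = r:
  row A: (408, 1, 0)   [1·408 + 0·216 = 408]
  row B: (216, 0, 1)   [0·408 + 1·216 = 216]
  408 = 1·216 + 192   → row C = row A − 1·row B = (192, 1, −1)   [check: 1·408 − 1·216 = 192]
  216 = 1·192 + 24   → row D = row B − 1·row C = (24, −1, 2)   [check: −1·408 + 2·216 = 24]
  192 = 8·24 + 0   → remainder 0, stop. gcd = 24 (last nonzero row D).
So gcd(408, 216) = 24, with Bézout identity −1·408 + 2·216 = 24. Containment (⊇): the Bézout identity exhibits 24 as an element of (408, 216), giving (24) ⊆ (408, 216). Containment (⊆): since 24 | 408 and 24 | 216 (408 = 24·17, 216 = 24·9), every Z-linear combination of 408 and 216 is divisible by 24, so (408, 216) ⊆ (24). Therefore (408, 216) = (24), d = 24.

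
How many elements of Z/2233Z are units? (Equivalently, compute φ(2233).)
An element a ∈ Z/2233Z is a unit iff gcd(a, 2233) = 1, so the number of units is φ(2233). φ is multiplicative, with φ(p^e) = p^e − p^(e−1). Factorise 2233 = 7 · 11 · 29. Then
  φ(2233) = (7 − 1) · (11 − 1) · (29 − 1) = 6 · 10 · 28 = 1680.

Final answer: Z/2233Z has φ(2233) = 1680 units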